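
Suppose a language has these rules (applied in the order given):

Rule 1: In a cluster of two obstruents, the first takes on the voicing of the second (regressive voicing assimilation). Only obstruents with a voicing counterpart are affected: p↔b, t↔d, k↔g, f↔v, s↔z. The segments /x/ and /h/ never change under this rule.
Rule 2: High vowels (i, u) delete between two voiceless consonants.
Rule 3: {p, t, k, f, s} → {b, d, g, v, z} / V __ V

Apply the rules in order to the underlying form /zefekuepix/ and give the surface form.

Rule 1 (regressive voicing assimilation): no segment meets the environment; /zefekuepix/ is unchanged.
Rule 2 (high vowel syncope): /i/ is a high vowel flanked by voiceless consonants /p/ and /x/, so it deletes. /zefekuepix/ → zefekuepx.
Rule 3 (intervocalic voicing): /f/ is a voiceless obstruent between vowels /e/ and /e/, so it voices to [v]. /k/ is a voiceless obstruent between vowels /e/ and /u/, so it voices to [g]. /zefekuepx/ → zeveguepx.

zeveguepx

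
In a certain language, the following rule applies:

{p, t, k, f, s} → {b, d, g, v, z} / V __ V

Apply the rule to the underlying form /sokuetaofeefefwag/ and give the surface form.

Scanning /sokuetaofeefefwag/: /s/ at position 1 is not in the conditioning environment; /k/ is a voiceless obstruent between vowels /o/ and /u/, so it voices to [g]; /t/ is a voiceless obstruent between vowels /e/ and /a/, so it voices to [d]; /f/ is a voiceless obstruent between vowels /o/ and /e/, so it voices to [v]; /f/ is a voiceless obstruent between vowels /e/ and /e/, so it voices to [v]; /f/ at position 14 is not in the conditioning environment.
Result: [soguedaoveevefwag].

soguedaoveevefwag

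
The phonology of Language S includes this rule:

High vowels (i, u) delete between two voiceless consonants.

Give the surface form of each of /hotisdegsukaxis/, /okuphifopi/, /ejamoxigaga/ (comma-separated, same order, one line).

/hotisdegsukaxis/: /i/ is a high vowel flanked by voiceless consonants /t/ and /s/, so it deletes. /u/ is a high vowel flanked by voiceless consonants /s/ and /k/, so it deletes. /i/ is a high vowel flanked by voiceless consonants /x/ and /s/, so it deletes. → [hotsdegskaxs].
/okuphifopi/: /u/ is a high vowel flanked by voiceless consonants /k/ and /p/, so it deletes. /i/ is a high vowel flanked by voiceless consonants /h/ and /f/, so it deletes. → [okphfopi].
/ejamoxigaga/: the rule's environment is not met; surfaces unchanged as [ejamoxigaga].

hotsdegskaxs, okphfopi, ejamoxigaga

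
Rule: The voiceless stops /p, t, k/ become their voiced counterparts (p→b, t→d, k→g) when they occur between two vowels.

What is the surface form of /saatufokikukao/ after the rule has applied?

/t/ is a voiceless stop between vowels /a/ and /u/, so it voices to [d].
/k/ is a voiceless stop between vowels /o/ and /i/, so it voices to [g].
/k/ is a voiceless stop between vowels /i/ and /u/, so it voices to [g].
/k/ is a voiceless stop between vowels /u/ and /a/, so it voices to [g].
Surface form: [saadufogigugao].

saadufogigugao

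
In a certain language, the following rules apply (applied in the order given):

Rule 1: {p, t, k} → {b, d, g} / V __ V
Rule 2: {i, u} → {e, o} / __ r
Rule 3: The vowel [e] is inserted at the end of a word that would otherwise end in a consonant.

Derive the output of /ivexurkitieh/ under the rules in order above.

Rule 1 (intervocalic voicing): /t/ is a voiceless stop between vowels /i/ and /i/, so it voices to [d]. /ivexurkitieh/ → ivexurkidieh.
Rule 2 (pre-rhotic lowering): /u/ is a high vowel immediately before /r/, so it lowers to [o]. /ivexurkidieh/ → ivexorkidieh.
Rule 3 (final e-epenthesis): the form ends in the consonant /h/, so [e] is inserted word-finally. /ivexorkidieh/ → ivexorkidiehe.

ivexorkidiehe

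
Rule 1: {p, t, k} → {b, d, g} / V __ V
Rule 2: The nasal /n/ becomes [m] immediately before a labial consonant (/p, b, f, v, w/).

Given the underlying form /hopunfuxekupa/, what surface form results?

Rule 1 (intervocalic voicing): /p/ is a voiceless stop between vowels /o/ and /u/, so it voices to [b]. /k/ is a voiceless stop between vowels /e/ and /u/, so it voices to [g]. /p/ is a voiceless stop between vowels /u/ and /a/, so it voices to [b]. /hopunfuxekupa/ → hobunfuxeguba.
Rule 2 (nasal place assimilation): /n/ precedes the labial consonant /f/, so it assimilates in place to [m]. /hobunfuxeguba/ → hobumfuxeguba.

hobumfuxeguba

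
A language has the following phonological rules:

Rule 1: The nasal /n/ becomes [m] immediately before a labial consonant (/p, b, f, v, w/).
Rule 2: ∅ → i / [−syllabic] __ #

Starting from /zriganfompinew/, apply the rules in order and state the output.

zrigamfompinewi

Rule 1 (nasal place assimilation): /n/ precedes the labial consonant /f/, so it assimilates in place to [m]. /zriganfompinew/ → zrigamfompinew.
Rule 2 (final i-epenthesis): the form ends in the consonant /w/, so [i] is inserted word-finally. /zrigamfompinew/ → zrigamfompinewi.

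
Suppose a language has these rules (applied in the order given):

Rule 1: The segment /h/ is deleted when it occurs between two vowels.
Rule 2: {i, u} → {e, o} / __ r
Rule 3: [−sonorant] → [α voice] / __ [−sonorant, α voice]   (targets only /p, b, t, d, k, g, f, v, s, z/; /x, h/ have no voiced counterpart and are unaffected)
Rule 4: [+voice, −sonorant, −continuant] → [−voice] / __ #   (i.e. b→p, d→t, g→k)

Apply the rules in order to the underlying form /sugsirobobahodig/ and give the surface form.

Rule 1 (intervocalic h-deletion): /h/ occurs between vowels /a/ and /o/, so it deletes. /sugsirobobahodig/ → sugsirobobaodig.
Rule 2 (pre-rhotic lowering): /i/ is a high vowel immediately before /r/, so it lowers to [e]. /sugsirobobaodig/ → sugserobobaodig.
Rule 3 (regressive voicing assimilation): /g/ precedes the voiceless obstruent /s/, so it devoices to [k] by assimilation. /sugserobobaodig/ → sukserobobaodig.
Rule 4 (final devoicing): /g/ is a voiced stop in word-final position, so it devoices to [k]. /sukserobobaodig/ → sukserobobaodik.

sukserobobaodik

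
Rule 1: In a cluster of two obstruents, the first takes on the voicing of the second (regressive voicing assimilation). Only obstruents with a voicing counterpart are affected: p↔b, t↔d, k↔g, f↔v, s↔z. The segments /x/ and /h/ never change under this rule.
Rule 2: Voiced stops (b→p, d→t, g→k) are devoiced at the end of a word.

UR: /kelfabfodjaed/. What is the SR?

kelfapfodjaet

Rule 1 (regressive voicing assimilation): /b/ precedes the voiceless obstruent /f/, so it devoices to [p] by assimilation. /kelfabfodjaed/ → kelfapfodjaed.
Rule 2 (final devoicing): /d/ is a voiced stop in word-final position, so it devoices to [t]. /kelfapfodjaed/ → kelfapfodjaet.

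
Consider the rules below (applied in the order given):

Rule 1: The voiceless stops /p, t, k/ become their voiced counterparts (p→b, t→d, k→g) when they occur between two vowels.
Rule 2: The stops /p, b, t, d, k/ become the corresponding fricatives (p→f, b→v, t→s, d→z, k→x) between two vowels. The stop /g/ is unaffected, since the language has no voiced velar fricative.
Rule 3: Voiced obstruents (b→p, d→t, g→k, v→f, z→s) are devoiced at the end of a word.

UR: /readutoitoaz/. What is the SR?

reazuzoizoas

Rule 1 (intervocalic voicing): /t/ is a voiceless stop between vowels /u/ and /o/, so it voices to [d]. /t/ is a voiceless stop between vowels /i/ and /o/, so it voices to [d]. /readutoitoaz/ → readudoidoaz.
Rule 2 (intervocalic spirantization): /d/ is a stop between vowels /a/ and /u/, so it spirantizes to the fricative [z]. /d/ is a stop between vowels /u/ and /o/, so it spirantizes to the fricative [z]. /d/ is a stop between vowels /i/ and /o/, so it spirantizes to the fricative [z]. /readudoidoaz/ → reazuzoizoaz.
Rule 3 (final devoicing): /z/ is a voiced obstruent in word-final position, so it devoices to [s]. /reazuzoizoaz/ → reazuzoizoas.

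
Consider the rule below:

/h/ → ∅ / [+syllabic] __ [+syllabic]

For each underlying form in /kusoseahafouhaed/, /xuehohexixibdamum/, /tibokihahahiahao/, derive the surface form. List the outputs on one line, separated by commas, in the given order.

/kusoseahafouhaed/: /h/ occurs between vowels /a/ and /a/, so it deletes. /h/ occurs between vowels /u/ and /a/, so it deletes. → [kusoseaafouaed].
/xuehohexixibdamum/: /h/ occurs between vowels /e/ and /o/, so it deletes. /h/ occurs between vowels /o/ and /e/, so it deletes. → [xueoexixibdamum].
/tibokihahahiahao/: /h/ occurs between vowels /i/ and /a/, so it deletes. /h/ occurs between vowels /a/ and /a/, so it deletes. /h/ occurs between vowels /a/ and /i/, so it deletes. /h/ occurs between vowels /a/ and /a/, so it deletes. → [tibokiaaiaao].

kusoseaafouaed, xueoexixibdamum, tibokiaaiaao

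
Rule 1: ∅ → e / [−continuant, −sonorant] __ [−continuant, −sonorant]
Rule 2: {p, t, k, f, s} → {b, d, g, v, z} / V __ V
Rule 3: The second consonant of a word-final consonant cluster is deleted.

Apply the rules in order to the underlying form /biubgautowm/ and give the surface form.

biubegaudow

Rule 1 (stop-cluster e-epenthesis): /b/ and /g/ form a stop–stop cluster, so [e] is inserted between them. /biubgautowm/ → biubegautowm.
Rule 2 (intervocalic voicing): /t/ is a voiceless obstruent between vowels /u/ and /o/, so it voices to [d]. /biubegautowm/ → biubegaudowm.
Rule 3 (final cluster simplification): /m/ is the second consonant of a word-final cluster /wm/, so it deletes. /biubegaudowm/ → biubegaudow.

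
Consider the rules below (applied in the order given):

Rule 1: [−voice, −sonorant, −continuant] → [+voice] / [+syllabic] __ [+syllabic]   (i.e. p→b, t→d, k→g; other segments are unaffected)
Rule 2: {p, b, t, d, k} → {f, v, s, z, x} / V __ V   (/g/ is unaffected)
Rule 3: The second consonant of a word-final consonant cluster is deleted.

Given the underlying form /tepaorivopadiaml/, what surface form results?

tevaorivovaziam

Rule 1 (intervocalic voicing): /p/ is a voiceless stop between vowels /e/ and /a/, so it voices to [b]. /p/ is a voiceless stop between vowels /o/ and /a/, so it voices to [b]. /tepaorivopadiaml/ → tebaorivobadiaml.
Rule 2 (intervocalic spirantization): /b/ is a stop between vowels /e/ and /a/, so it spirantizes to the fricative [v]. /b/ is a stop between vowels /o/ and /a/, so it spirantizes to the fricative [v]. /d/ is a stop between vowels /a/ and /i/, so it spirantizes to the fricative [z]. /tebaorivobadiaml/ → tevaorivovaziaml.
Rule 3 (final cluster simplification): /l/ is the second consonant of a word-final cluster /ml/, so it deletes. /tevaorivovaziaml/ → tevaorivovaziam.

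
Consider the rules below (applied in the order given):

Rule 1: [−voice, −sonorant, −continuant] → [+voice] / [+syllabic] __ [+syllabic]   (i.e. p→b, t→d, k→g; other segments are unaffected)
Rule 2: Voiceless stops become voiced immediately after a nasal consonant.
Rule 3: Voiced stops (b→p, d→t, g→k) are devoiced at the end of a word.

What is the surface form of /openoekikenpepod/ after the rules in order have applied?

Rule 1 (intervocalic voicing): /p/ is a voiceless stop between vowels /o/ and /e/, so it voices to [b]. /k/ is a voiceless stop between vowels /e/ and /i/, so it voices to [g]. /k/ is a voiceless stop between vowels /i/ and /e/, so it voices to [g]. /p/ is a voiceless stop between vowels /e/ and /o/, so it voices to [b]. /openoekikenpepod/ → obenoegigenpebod.
Rule 2 (post-nasal voicing): /p/ is a voiceless stop immediately after the nasal /n/, so it voices to [b]. /obenoegigenpebod/ → obenoegigenbebod.
Rule 3 (final devoicing): /d/ is a voiced stop in word-final position, so it devoices to [t]. /obenoegigenbebod/ → obenoegigenbebot.

obenoegigenbebot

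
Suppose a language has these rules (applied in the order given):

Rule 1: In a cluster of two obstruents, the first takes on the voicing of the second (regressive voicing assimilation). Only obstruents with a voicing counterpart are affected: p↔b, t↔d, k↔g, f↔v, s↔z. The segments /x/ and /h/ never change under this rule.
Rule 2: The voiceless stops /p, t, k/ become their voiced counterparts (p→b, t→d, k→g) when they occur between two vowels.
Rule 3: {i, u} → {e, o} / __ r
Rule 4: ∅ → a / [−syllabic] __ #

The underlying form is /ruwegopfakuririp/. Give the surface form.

Rule 1 (regressive voicing assimilation): no segment meets the environment; /ruwegopfakuririp/ is unchanged.
Rule 2 (intervocalic voicing): /k/ is a voiceless stop between vowels /a/ and /u/, so it voices to [g]. /ruwegopfakuririp/ → ruwegopfaguririp.
Rule 3 (pre-rhotic lowering): /u/ is a high vowel immediately before /r/, so it lowers to [o]. /i/ is a high vowel immediately before /r/, so it lowers to [e]. /ruwegopfaguririp/ → ruwegopfagorerip.
Rule 4 (final a-epenthesis): the form ends in the consonant /p/, so [a] is inserted word-finally. /ruwegopfagorerip/ → ruwegopfagoreripa.

ruwegopfagoreripa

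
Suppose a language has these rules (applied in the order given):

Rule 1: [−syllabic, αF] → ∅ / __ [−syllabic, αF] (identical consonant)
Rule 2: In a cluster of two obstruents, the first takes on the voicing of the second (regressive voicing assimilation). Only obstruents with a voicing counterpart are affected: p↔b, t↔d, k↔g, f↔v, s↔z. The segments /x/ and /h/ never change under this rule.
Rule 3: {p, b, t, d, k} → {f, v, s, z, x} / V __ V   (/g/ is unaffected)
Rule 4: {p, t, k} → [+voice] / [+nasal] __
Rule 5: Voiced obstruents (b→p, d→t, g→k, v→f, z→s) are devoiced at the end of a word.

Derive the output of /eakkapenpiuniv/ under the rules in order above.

Rule 1 (degemination): /kk/ is a geminate; the first /k/ deletes. /eakkapenpiuniv/ → eakapenpiuniv.
Rule 2 (regressive voicing assimilation): no segment meets the environment; /eakapenpiuniv/ is unchanged.
Rule 3 (intervocalic spirantization): /k/ is a stop between vowels /a/ and /a/, so it spirantizes to the fricative [x]. /p/ is a stop between vowels /a/ and /e/, so it spirantizes to the fricative [f]. /eakapenpiuniv/ → eaxafenpiuniv.
Rule 4 (post-nasal voicing): /p/ is a voiceless stop immediately after the nasal /n/, so it voices to [b]. /eaxafenpiuniv/ → eaxafenbiuniv.
Rule 5 (final devoicing): /v/ is a voiced obstruent in word-final position, so it devoices to [f]. /eaxafenbiuniv/ → eaxafenbiunif.

eaxafenbiunif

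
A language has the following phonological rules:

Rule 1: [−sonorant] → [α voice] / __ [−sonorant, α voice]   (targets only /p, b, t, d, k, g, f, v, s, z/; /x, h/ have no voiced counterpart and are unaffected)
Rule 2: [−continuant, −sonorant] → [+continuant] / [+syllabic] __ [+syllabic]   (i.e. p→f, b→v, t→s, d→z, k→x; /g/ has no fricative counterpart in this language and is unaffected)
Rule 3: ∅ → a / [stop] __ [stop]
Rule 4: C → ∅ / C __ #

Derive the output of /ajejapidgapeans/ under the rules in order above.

ajejafidagafean

Rule 1 (regressive voicing assimilation): no segment meets the environment; /ajejapidgapeans/ is unchanged.
Rule 2 (intervocalic spirantization): /p/ is a stop between vowels /a/ and /i/, so it spirantizes to the fricative [f]. /p/ is a stop between vowels /a/ and /e/, so it spirantizes to the fricative [f]. /ajejapidgapeans/ → ajejafidgafeans.
Rule 3 (stop-cluster a-epenthesis): /d/ and /g/ form a stop–stop cluster, so [a] is inserted between them. /ajejafidgafeans/ → ajejafidagafeans.
Rule 4 (final cluster simplification): /s/ is the second consonant of a word-final cluster /ns/, so it deletes. /ajejafidagafeans/ → ajejafidagafean.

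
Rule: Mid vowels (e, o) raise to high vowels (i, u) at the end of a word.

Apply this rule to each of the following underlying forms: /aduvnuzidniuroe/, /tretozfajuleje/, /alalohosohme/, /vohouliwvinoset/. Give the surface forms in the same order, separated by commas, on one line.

/aduvnuzidniuroe/: /e/ is a mid vowel in word-final position, so it raises to [i]. → [aduvnuzidniuroi].
/tretozfajuleje/: /e/ is a mid vowel in word-final position, so it raises to [i]. → [tretozfajuleji].
/alalohosohme/: /e/ is a mid vowel in word-final position, so it raises to [i]. → [alalohosohmi].
/vohouliwvinoset/: the rule's environment is not met; surfaces unchanged as [vohouliwvinoset].

aduvnuzidniuroi, tretozfajuleji, alalohosohmi, vohouliwvinoset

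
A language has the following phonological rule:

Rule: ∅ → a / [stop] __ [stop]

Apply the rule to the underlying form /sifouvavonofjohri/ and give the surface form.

No segment of /sifouvavonofjohri/ meets the structural description of the rule, so the form surfaces unchanged.

sifouvavonofjohri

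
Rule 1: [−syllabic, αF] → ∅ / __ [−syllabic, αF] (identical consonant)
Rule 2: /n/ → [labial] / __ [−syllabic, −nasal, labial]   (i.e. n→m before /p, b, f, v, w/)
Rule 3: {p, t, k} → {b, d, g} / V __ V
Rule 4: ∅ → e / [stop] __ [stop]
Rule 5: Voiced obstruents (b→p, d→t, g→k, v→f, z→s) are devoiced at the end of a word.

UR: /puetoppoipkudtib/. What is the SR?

Rule 1 (degemination): /pp/ is a geminate; the first /p/ deletes. /puetoppoipkudtib/ → puetopoipkudtib.
Rule 2 (nasal place assimilation): no segment meets the environment; /puetopoipkudtib/ is unchanged.
Rule 3 (intervocalic voicing): /t/ is a voiceless stop between vowels /e/ and /o/, so it voices to [d]. /p/ is a voiceless stop between vowels /o/ and /o/, so it voices to [b]. /puetopoipkudtib/ → puedoboipkudtib.
Rule 4 (stop-cluster e-epenthesis): /p/ and /k/ form a stop–stop cluster, so [e] is inserted between them. /d/ and /t/ form a stop–stop cluster, so [e] is inserted between them. /puedoboipkudtib/ → puedoboipekudetib.
Rule 5 (final devoicing): /b/ is a voiced obstruent in word-final position, so it devoices to [p]. /puedoboipekudetib/ → puedoboipekudetip.

puedoboipekudetip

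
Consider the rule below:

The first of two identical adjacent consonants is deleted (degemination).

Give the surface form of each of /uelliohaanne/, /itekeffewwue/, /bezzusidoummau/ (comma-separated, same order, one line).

/uelliohaanne/: /ll/ is a geminate; the first /l/ deletes. /nn/ is a geminate; the first /n/ deletes. → [ueliohaane].
/itekeffewwue/: /ff/ is a geminate; the first /f/ deletes. /ww/ is a geminate; the first /w/ deletes. → [itekefewue].
/bezzusidoummau/: /zz/ is a geminate; the first /z/ deletes. /mm/ is a geminate; the first /m/ deletes. → [bezusidoumau].

ueliohaane, itekefewue, bezusidoumau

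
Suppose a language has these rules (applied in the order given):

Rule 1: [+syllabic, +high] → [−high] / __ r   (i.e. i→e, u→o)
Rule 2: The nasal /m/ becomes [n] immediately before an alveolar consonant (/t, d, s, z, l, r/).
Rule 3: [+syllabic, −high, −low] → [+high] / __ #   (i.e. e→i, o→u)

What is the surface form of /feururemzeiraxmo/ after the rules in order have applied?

feororenzeeraxmu

Rule 1 (pre-rhotic lowering): /u/ is a high vowel immediately before /r/, so it lowers to [o]. /u/ is a high vowel immediately before /r/, so it lowers to [o]. /i/ is a high vowel immediately before /r/, so it lowers to [e]. /feururemzeiraxmo/ → feororemzeeraxmo.
Rule 2 (nasal place assimilation): /m/ precedes the alveolar consonant /z/, so it assimilates in place to [n]. /feororemzeeraxmo/ → feororenzeeraxmo.
Rule 3 (final vowel raising): /o/ is a mid vowel in word-final position, so it raises to [u]. /feororenzeeraxmo/ → feororenzeeraxmu.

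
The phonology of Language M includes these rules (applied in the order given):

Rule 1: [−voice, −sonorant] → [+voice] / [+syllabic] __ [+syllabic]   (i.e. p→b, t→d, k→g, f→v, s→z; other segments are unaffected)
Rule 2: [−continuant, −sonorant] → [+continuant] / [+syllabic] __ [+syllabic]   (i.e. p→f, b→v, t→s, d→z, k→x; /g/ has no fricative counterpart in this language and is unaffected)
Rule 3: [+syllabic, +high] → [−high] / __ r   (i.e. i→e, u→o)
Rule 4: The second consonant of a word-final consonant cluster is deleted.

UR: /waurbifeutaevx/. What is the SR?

Rule 1 (intervocalic voicing): /f/ is a voiceless obstruent between vowels /i/ and /e/, so it voices to [v]. /t/ is a voiceless obstruent between vowels /u/ and /a/, so it voices to [d]. /waurbifeutaevx/ → waurbiveudaevx.
Rule 2 (intervocalic spirantization): /d/ is a stop between vowels /u/ and /a/, so it spirantizes to the fricative [z]. /waurbiveudaevx/ → waurbiveuzaevx.
Rule 3 (pre-rhotic lowering): /u/ is a high vowel immediately before /r/, so it lowers to [o]. /waurbiveuzaevx/ → waorbiveuzaevx.
Rule 4 (final cluster simplification): /x/ is the second consonant of a word-final cluster /vx/, so it deletes. /waorbiveuzaevx/ → waorbiveuzaev.

waorbiveuzaev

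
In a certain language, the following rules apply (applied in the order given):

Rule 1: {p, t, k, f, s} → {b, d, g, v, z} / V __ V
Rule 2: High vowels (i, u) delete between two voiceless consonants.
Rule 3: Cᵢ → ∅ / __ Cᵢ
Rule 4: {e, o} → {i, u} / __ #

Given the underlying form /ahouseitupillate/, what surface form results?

ahouzeidubiladi

Rule 1 (intervocalic voicing): /s/ is a voiceless obstruent between vowels /u/ and /e/, so it voices to [z]. /t/ is a voiceless obstruent between vowels /i/ and /u/, so it voices to [d]. /p/ is a voiceless obstruent between vowels /u/ and /i/, so it voices to [b]. /t/ is a voiceless obstruent between vowels /a/ and /e/, so it voices to [d]. /ahouseitupillate/ → ahouzeidubillade.
Rule 2 (high vowel syncope): no segment meets the environment; /ahouzeidubillade/ is unchanged.
Rule 3 (degemination): /ll/ is a geminate; the first /l/ deletes. /ahouzeidubillade/ → ahouzeidubilade.
Rule 4 (final vowel raising): /e/ is a mid vowel in word-final position, so it raises to [i]. /ahouzeidubilade/ → ahouzeidubiladi.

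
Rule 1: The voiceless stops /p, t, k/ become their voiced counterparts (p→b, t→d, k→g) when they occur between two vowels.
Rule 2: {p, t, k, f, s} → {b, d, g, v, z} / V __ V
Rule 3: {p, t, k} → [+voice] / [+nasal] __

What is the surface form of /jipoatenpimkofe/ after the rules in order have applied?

Rule 1 (intervocalic voicing): /p/ is a voiceless stop between vowels /i/ and /o/, so it voices to [b]. /t/ is a voiceless stop between vowels /a/ and /e/, so it voices to [d]. /jipoatenpimkofe/ → jiboadenpimkofe.
Rule 2 (intervocalic voicing): /f/ is a voiceless obstruent between vowels /o/ and /e/, so it voices to [v]. /jiboadenpimkofe/ → jiboadenpimkove.
Rule 3 (post-nasal voicing): /p/ is a voiceless stop immediately after the nasal /n/, so it voices to [b]. /k/ is a voiceless stop immediately after the nasal /m/, so it voices to [g]. /jiboadenpimkove/ → jiboadenbimgove.

jiboadenbimgove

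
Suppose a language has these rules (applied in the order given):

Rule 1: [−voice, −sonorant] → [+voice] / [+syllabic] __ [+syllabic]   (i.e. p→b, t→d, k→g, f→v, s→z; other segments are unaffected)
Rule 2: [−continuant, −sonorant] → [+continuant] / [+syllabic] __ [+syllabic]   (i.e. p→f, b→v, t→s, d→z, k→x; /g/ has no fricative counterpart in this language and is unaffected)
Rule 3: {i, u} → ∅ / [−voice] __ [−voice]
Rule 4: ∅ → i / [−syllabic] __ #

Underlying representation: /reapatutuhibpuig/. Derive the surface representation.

reavazuzuhibpuigi

Rule 1 (intervocalic voicing): /p/ is a voiceless obstruent between vowels /a/ and /a/, so it voices to [b]. /t/ is a voiceless obstruent between vowels /a/ and /u/, so it voices to [d]. /t/ is a voiceless obstruent between vowels /u/ and /u/, so it voices to [d]. /reapatutuhibpuig/ → reabaduduhibpuig.
Rule 2 (intervocalic spirantization): /b/ is a stop between vowels /a/ and /a/, so it spirantizes to the fricative [v]. /d/ is a stop between vowels /a/ and /u/, so it spirantizes to the fricative [z]. /d/ is a stop between vowels /u/ and /u/, so it spirantizes to the fricative [z]. /reabaduduhibpuig/ → reavazuzuhibpuig.
Rule 3 (high vowel syncope): no segment meets the environment; /reavazuzuhibpuig/ is unchanged.
Rule 4 (final i-epenthesis): the form ends in the consonant /g/, so [i] is inserted word-finally. /reavazuzuhibpuig/ → reavazuzuhibpuigi.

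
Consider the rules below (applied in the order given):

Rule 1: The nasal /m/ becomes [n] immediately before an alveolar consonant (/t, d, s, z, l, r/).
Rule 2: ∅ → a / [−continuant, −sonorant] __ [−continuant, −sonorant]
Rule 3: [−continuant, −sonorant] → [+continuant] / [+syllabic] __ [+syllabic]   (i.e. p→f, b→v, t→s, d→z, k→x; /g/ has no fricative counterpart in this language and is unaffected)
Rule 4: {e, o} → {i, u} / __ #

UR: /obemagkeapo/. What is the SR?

Rule 1 (nasal place assimilation): no segment meets the environment; /obemagkeapo/ is unchanged.
Rule 2 (stop-cluster a-epenthesis): /g/ and /k/ form a stop–stop cluster, so [a] is inserted between them. /obemagkeapo/ → obemagakeapo.
Rule 3 (intervocalic spirantization): /b/ is a stop between vowels /o/ and /e/, so it spirantizes to the fricative [v]. /k/ is a stop between vowels /a/ and /e/, so it spirantizes to the fricative [x]. /p/ is a stop between vowels /a/ and /o/, so it spirantizes to the fricative [f]. /obemagakeapo/ → ovemagaxeafo.
Rule 4 (final vowel raising): /o/ is a mid vowel in word-final position, so it raises to [u]. /ovemagaxeafo/ → ovemagaxeafu.

ovemagaxeafu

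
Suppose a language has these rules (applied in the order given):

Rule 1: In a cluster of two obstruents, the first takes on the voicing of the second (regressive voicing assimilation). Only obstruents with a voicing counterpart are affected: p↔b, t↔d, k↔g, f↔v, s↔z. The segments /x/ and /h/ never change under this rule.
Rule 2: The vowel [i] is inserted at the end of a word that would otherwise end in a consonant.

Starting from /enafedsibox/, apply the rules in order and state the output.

Rule 1 (regressive voicing assimilation): /d/ precedes the voiceless obstruent /s/, so it devoices to [t] by assimilation. /enafedsibox/ → enafetsibox.
Rule 2 (final i-epenthesis): the form ends in the consonant /x/, so [i] is inserted word-finally. /enafetsibox/ → enafetsiboxi.

enafetsiboxi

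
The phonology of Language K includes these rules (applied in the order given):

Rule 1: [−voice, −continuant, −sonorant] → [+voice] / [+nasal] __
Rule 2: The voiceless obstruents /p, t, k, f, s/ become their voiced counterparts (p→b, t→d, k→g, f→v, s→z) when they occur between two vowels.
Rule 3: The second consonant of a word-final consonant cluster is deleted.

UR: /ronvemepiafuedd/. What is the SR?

Rule 1 (post-nasal voicing): no segment meets the environment; /ronvemepiafuedd/ is unchanged.
Rule 2 (intervocalic voicing): /p/ is a voiceless obstruent between vowels /e/ and /i/, so it voices to [b]. /f/ is a voiceless obstruent between vowels /a/ and /u/, so it voices to [v]. /ronvemepiafuedd/ → ronvemebiavuedd.
Rule 3 (final cluster simplification): /d/ is the second consonant of a word-final cluster /dd/, so it deletes. /ronvemebiavuedd/ → ronvemebiavued.

ronvemebiavued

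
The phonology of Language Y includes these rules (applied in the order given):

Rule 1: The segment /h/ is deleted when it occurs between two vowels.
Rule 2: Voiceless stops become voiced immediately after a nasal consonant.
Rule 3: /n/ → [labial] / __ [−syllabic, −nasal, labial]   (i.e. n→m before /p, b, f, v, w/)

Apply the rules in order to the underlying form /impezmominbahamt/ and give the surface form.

imbezmomimbaamd

Rule 1 (intervocalic h-deletion): /h/ occurs between vowels /a/ and /a/, so it deletes. /impezmominbahamt/ → impezmominbaamt.
Rule 2 (post-nasal voicing): /p/ is a voiceless stop immediately after the nasal /m/, so it voices to [b]. /t/ is a voiceless stop immediately after the nasal /m/, so it voices to [d]. /impezmominbaamt/ → imbezmominbaamd.
Rule 3 (nasal place assimilation): /n/ precedes the labial consonant /b/, so it assimilates in place to [m]. /imbezmominbaamd/ → imbezmomimbaamd.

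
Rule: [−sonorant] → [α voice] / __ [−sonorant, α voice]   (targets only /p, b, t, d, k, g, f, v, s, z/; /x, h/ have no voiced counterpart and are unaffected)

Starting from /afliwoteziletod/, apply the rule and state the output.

afliwoteziletod

No segment of /afliwoteziletod/ meets the structural description of the rule, so the form surfaces unchanged.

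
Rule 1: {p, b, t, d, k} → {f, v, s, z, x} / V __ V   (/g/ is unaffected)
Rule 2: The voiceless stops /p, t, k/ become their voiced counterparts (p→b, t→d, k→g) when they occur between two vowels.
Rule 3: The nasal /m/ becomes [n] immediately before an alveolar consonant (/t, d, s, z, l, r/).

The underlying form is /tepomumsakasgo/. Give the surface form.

Rule 1 (intervocalic spirantization): /p/ is a stop between vowels /e/ and /o/, so it spirantizes to the fricative [f]. /k/ is a stop between vowels /a/ and /a/, so it spirantizes to the fricative [x]. /tepomumsakasgo/ → tefomumsaxasgo.
Rule 2 (intervocalic voicing): no segment meets the environment; /tefomumsaxasgo/ is unchanged.
Rule 3 (nasal place assimilation): /m/ precedes the alveolar consonant /s/, so it assimilates in place to [n]. /tefomumsaxasgo/ → tefomunsaxasgo.

tefomunsaxasgo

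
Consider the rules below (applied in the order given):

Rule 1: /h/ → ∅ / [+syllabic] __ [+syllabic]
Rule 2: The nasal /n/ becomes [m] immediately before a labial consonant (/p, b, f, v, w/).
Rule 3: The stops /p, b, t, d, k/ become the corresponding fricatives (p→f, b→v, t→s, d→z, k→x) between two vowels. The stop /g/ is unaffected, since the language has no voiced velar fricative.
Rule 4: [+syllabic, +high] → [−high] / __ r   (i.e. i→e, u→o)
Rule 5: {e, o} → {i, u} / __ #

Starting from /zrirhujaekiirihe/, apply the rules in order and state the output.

Rule 1 (intervocalic h-deletion): /h/ occurs between vowels /i/ and /e/, so it deletes. /zrirhujaekiirihe/ → zrirhujaekiirie.
Rule 2 (nasal place assimilation): no segment meets the environment; /zrirhujaekiirie/ is unchanged.
Rule 3 (intervocalic spirantization): /k/ is a stop between vowels /e/ and /i/, so it spirantizes to the fricative [x]. /zrirhujaekiirie/ → zrirhujaexiirie.
Rule 4 (pre-rhotic lowering): /i/ is a high vowel immediately before /r/, so it lowers to [e]. /i/ is a high vowel immediately before /r/, so it lowers to [e]. /zrirhujaexiirie/ → zrerhujaexierie.
Rule 5 (final vowel raising): /e/ is a mid vowel in word-final position, so it raises to [i]. /zrerhujaexierie/ → zrerhujaexierii.

zrerhujaexierii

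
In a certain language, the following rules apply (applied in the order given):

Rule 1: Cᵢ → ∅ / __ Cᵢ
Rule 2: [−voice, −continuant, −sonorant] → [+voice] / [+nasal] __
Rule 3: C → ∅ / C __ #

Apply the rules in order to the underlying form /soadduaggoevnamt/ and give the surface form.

Rule 1 (degemination): /dd/ is a geminate; the first /d/ deletes. /gg/ is a geminate; the first /g/ deletes. /soadduaggoevnamt/ → soaduagoevnamt.
Rule 2 (post-nasal voicing): /t/ is a voiceless stop immediately after the nasal /m/, so it voices to [d]. /soaduagoevnamt/ → soaduagoevnamd.
Rule 3 (final cluster simplification): /d/ is the second consonant of a word-final cluster /md/, so it deletes. /soaduagoevnamd/ → soaduagoevnam.

soaduagoevnam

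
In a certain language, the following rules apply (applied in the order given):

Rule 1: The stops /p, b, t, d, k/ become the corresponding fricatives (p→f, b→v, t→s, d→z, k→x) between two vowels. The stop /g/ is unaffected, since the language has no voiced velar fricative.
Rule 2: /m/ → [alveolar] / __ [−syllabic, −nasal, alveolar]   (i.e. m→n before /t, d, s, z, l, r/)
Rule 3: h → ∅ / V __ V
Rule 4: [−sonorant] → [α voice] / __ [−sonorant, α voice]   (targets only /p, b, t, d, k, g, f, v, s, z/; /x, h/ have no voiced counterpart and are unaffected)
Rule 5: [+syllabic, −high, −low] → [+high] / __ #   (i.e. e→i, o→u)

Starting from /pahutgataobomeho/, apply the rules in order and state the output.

paudgasaovomeu

Rule 1 (intervocalic spirantization): /t/ is a stop between vowels /a/ and /a/, so it spirantizes to the fricative [s]. /b/ is a stop between vowels /o/ and /o/, so it spirantizes to the fricative [v]. /pahutgataobomeho/ → pahutgasaovomeho.
Rule 2 (nasal place assimilation): no segment meets the environment; /pahutgasaovomeho/ is unchanged.
Rule 3 (intervocalic h-deletion): /h/ occurs between vowels /a/ and /u/, so it deletes. /h/ occurs between vowels /e/ and /o/, so it deletes. /pahutgasaovomeho/ → pautgasaovomeo.
Rule 4 (regressive voicing assimilation): /t/ precedes the voiced obstruent /g/, so it voices to [d] by assimilation. /pautgasaovomeo/ → paudgasaovomeo.
Rule 5 (final vowel raising): /o/ is a mid vowel in word-final position, so it raises to [u]. /paudgasaovomeo/ → paudgasaovomeu.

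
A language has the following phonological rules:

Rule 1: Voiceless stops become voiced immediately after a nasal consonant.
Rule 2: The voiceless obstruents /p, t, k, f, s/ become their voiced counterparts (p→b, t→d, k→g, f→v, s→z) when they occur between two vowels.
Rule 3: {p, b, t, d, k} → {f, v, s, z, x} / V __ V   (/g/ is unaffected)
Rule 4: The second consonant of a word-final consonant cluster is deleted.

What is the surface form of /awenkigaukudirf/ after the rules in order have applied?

Rule 1 (post-nasal voicing): /k/ is a voiceless stop immediately after the nasal /n/, so it voices to [g]. /awenkigaukudirf/ → awengigaukudirf.
Rule 2 (intervocalic voicing): /k/ is a voiceless obstruent between vowels /u/ and /u/, so it voices to [g]. /awengigaukudirf/ → awengigaugudirf.
Rule 3 (intervocalic spirantization): /d/ is a stop between vowels /u/ and /i/, so it spirantizes to the fricative [z]. /awengigaugudirf/ → awengigauguzirf.
Rule 4 (final cluster simplification): /f/ is the second consonant of a word-final cluster /rf/, so it deletes. /awengigauguzirf/ → awengigauguzir.

awengigauguzir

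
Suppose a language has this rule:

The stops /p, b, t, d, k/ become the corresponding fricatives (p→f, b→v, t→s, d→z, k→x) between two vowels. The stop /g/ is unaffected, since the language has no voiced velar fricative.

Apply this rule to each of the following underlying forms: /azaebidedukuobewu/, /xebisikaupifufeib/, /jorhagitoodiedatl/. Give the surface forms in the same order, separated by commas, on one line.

azaevizezuxuovewu, xevisixaufifufeib, jorhagisooziezatl

/azaebidedukuobewu/: /b/ is a stop between vowels /e/ and /i/, so it spirantizes to the fricative [v]. /d/ is a stop between vowels /i/ and /e/, so it spirantizes to the fricative [z]. /d/ is a stop between vowels /e/ and /u/, so it spirantizes to the fricative [z]. /k/ is a stop between vowels /u/ and /u/, so it spirantizes to the fricative [x]. /b/ is a stop between vowels /o/ and /e/, so it spirantizes to the fricative [v]. → [azaevizezuxuovewu].
/xebisikaupifufeib/: /b/ is a stop between vowels /e/ and /i/, so it spirantizes to the fricative [v]. /k/ is a stop between vowels /i/ and /a/, so it spirantizes to the fricative [x]. /p/ is a stop between vowels /u/ and /i/, so it spirantizes to the fricative [f]. → [xevisixaufifufeib].
/jorhagitoodiedatl/: /t/ is a stop between vowels /i/ and /o/, so it spirantizes to the fricative [s]. /d/ is a stop between vowels /o/ and /i/, so it spirantizes to the fricative [z]. /d/ is a stop between vowels /e/ and /a/, so it spirantizes to the fricative [z]. → [jorhagisooziezatl].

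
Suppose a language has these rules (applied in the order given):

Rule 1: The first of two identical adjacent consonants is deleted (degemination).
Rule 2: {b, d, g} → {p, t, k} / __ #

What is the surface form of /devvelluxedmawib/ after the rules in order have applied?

develuxedmawip

Rule 1 (degemination): /vv/ is a geminate; the first /v/ deletes. /ll/ is a geminate; the first /l/ deletes. /devvelluxedmawib/ → develuxedmawib.
Rule 2 (final devoicing): /b/ is a voiced stop in word-final position, so it devoices to [p]. /develuxedmawib/ → develuxedmawip.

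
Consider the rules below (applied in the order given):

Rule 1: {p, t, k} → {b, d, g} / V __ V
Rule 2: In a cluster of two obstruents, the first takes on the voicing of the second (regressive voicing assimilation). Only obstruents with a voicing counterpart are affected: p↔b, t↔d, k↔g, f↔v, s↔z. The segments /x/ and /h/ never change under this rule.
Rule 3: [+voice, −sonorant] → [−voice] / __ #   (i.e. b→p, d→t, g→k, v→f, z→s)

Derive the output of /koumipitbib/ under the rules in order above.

koumibidbip

Rule 1 (intervocalic voicing): /p/ is a voiceless stop between vowels /i/ and /i/, so it voices to [b]. /koumipitbib/ → koumibitbib.
Rule 2 (regressive voicing assimilation): /t/ precedes the voiced obstruent /b/, so it voices to [d] by assimilation. /koumibitbib/ → koumibidbib.
Rule 3 (final devoicing): /b/ is a voiced obstruent in word-final position, so it devoices to [p]. /koumibidbib/ → koumibidbip.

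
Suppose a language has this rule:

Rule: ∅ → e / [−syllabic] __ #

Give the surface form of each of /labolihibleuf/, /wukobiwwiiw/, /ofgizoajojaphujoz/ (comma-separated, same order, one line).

labolihibleufe, wukobiwwiiwe, ofgizoajojaphujoze

/labolihibleuf/: the form ends in the consonant /f/, so [e] is inserted word-finally. → [labolihibleufe].
/wukobiwwiiw/: the form ends in the consonant /w/, so [e] is inserted word-finally. → [wukobiwwiiwe].
/ofgizoajojaphujoz/: the form ends in the consonant /z/, so [e] is inserted word-finally. → [ofgizoajojaphujoze].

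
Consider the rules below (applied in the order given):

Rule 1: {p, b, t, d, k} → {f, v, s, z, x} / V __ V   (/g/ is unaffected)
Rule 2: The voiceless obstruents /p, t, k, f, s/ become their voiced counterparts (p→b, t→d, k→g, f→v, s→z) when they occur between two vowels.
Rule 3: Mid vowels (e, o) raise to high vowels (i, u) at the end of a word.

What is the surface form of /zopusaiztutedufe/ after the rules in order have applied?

zovuzaiztuzezuvi

Rule 1 (intervocalic spirantization): /p/ is a stop between vowels /o/ and /u/, so it spirantizes to the fricative [f]. /t/ is a stop between vowels /u/ and /e/, so it spirantizes to the fricative [s]. /d/ is a stop between vowels /e/ and /u/, so it spirantizes to the fricative [z]. /zopusaiztutedufe/ → zofusaiztusezufe.
Rule 2 (intervocalic voicing): /f/ is a voiceless obstruent between vowels /o/ and /u/, so it voices to [v]. /s/ is a voiceless obstruent between vowels /u/ and /a/, so it voices to [z]. /s/ is a voiceless obstruent between vowels /u/ and /e/, so it voices to [z]. /f/ is a voiceless obstruent between vowels /u/ and /e/, so it voices to [v]. /zofusaiztusezufe/ → zovuzaiztuzezuve.
Rule 3 (final vowel raising): /e/ is a mid vowel in word-final position, so it raises to [i]. /zovuzaiztuzezuve/ → zovuzaiztuzezuvi.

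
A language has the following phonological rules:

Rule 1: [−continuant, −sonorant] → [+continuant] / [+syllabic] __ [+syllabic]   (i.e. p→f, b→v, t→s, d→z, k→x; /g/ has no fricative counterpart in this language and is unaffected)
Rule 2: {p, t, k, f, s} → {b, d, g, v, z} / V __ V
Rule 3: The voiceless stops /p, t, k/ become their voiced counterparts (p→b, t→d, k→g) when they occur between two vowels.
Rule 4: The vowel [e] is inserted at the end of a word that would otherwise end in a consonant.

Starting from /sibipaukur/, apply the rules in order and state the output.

sivivauxure

Rule 1 (intervocalic spirantization): /b/ is a stop between vowels /i/ and /i/, so it spirantizes to the fricative [v]. /p/ is a stop between vowels /i/ and /a/, so it spirantizes to the fricative [f]. /k/ is a stop between vowels /u/ and /u/, so it spirantizes to the fricative [x]. /sibipaukur/ → sivifauxur.
Rule 2 (intervocalic voicing): /f/ is a voiceless obstruent between vowels /i/ and /a/, so it voices to [v]. /sivifauxur/ → sivivauxur.
Rule 3 (intervocalic voicing): no segment meets the environment; /sivivauxur/ is unchanged.
Rule 4 (final e-epenthesis): the form ends in the consonant /r/, so [e] is inserted word-finally. /sivivauxur/ → sivivauxure.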